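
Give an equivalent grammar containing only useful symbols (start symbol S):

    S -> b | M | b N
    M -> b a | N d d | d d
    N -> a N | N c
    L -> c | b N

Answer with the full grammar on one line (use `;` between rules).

S -> b | M; M -> b a | d d

Generating nonterminals: {L, M, S}.
Reachable from S after that: {M, S}.
Removed useless symbols: {L, N} and every production mentioning them.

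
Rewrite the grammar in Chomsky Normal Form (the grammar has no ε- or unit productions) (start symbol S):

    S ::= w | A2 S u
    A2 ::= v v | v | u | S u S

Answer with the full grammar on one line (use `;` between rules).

S ::= w | A2 Y1; A2 ::= X2 X2 | v | u | S Y2; X1 ::= u; X2 ::= v; Y1 ::= S X1; Y2 ::= X1 S

Introduce a nonterminal for each terminal appearing in a rule of length ≥ 2: X1 → u, X2 → v.
Binarize each right-hand side of length ≥ 3 by chaining fresh nonterminals (Y1, Y2, …): affected rules were S → A2 S X1; A2 → S X1 S.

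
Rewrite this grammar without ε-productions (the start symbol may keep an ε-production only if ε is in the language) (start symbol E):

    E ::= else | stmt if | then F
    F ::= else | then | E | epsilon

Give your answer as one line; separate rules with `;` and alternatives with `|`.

E ::= else | stmt if | then F | then; F ::= else | then | E

The nullable symbols are {F}.
ε ∉ L(G), so no ε-production is kept.
Expand every rule over subsets of its nullable positions: E → then F gives then F | then.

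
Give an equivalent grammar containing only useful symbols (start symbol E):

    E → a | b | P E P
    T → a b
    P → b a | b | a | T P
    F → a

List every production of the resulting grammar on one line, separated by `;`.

Generating nonterminals: {E, F, P, T}.
Reachable from E after that: {E, P, T}.
Removed useless symbols: {F} and every production mentioning them.

E → a | b | P E P; T → a b; P → b a | b | a | T P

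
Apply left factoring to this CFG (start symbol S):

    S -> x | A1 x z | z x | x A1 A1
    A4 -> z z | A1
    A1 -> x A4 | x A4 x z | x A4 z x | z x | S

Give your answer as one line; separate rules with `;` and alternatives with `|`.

S has alternatives sharing prefix 'x': factor to S → x S' with S' → ε | A1 A1.
A1 has alternatives sharing prefix 'x A4': factor to A1 → x A4 A1' with A1' → ε | x z | z x.

S -> A1 x z | z x | x S'; A4 -> z z | A1; A1 -> z x | S | x A4 A1'; S' -> ε | A1 A1; A1' -> ε | x z | z x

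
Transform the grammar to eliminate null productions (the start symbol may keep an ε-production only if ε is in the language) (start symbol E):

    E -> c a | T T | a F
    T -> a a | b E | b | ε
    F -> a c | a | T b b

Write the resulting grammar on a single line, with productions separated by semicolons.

E -> c a | T T | T | a F | ε; T -> a a | b E | b; F -> a c | a | T b b | b b

The nullable symbols are {E, T}.
ε ∈ L(G) since E is nullable, so keep E → ε.
Add the nullable-subset variants: E → T T gives T T | T. T → b E gives b E | b. F → T b b gives T b b | b b.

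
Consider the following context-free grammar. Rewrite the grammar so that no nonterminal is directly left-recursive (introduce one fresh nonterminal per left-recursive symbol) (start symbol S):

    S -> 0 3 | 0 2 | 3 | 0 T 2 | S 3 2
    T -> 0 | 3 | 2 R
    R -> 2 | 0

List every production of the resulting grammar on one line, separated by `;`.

S -> 0 3 S' | 0 2 S' | 3 S' | 0 T 2 S'; T -> 0 | 3 | 2 R; R -> 2 | 0; S' -> 3 2 S' | ε

S is directly left-recursive.
For S: α = {3 2}, β = {0 3, 0 2, 3, 0 T 2}. Rewrite as S → β S' and S' → α S' | ε.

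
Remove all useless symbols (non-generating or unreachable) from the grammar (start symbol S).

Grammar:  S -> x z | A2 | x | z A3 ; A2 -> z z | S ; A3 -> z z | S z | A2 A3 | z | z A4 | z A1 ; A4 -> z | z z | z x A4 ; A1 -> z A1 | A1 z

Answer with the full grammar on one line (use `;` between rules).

Generating nonterminals: {A2, A3, A4, S}.
Reachable from S after that: {A2, A3, A4, S}.
Removed useless symbols: {A1} and every production mentioning them.

S -> x z | A2 | x | z A3; A2 -> z z | S; A3 -> z z | S z | A2 A3 | z | z A4; A4 -> z | z z | z x A4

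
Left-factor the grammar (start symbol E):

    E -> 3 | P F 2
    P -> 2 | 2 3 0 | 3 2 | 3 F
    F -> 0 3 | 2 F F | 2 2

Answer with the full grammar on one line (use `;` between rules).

E -> 3 | P F 2; P -> 2 P' | 3 P''; F -> 0 3 | 2 F'; P' -> eps | 3 0; P'' -> 2 | F; F' -> F F | 2

P has alternatives sharing prefix '2': factor to P → 2 P' with P' → ε | 3 0.
P has alternatives sharing prefix '3': factor to P → 3 P'' with P'' → 2 | F.
F has alternatives sharing prefix '2': factor to F → 2 F' with F' → F F | 2.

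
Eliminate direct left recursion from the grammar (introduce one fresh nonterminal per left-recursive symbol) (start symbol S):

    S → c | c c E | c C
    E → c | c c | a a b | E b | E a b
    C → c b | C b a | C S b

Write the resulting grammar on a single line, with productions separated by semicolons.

Left recursion appears on E, C.
For E: α = {b, a b}, β = {c, c c, a a b}. Rewrite as E → β E' and E' → α E' | ε.
For C: α = {b a, S b}, β = {c b}. Rewrite as C → β C' and C' → α C' | ε.

S → c | c c E | c C; E → c E' | c c E' | a a b E'; C → c b C'; E' → b E' | a b E' | eps; C' → b a C' | S b C' | eps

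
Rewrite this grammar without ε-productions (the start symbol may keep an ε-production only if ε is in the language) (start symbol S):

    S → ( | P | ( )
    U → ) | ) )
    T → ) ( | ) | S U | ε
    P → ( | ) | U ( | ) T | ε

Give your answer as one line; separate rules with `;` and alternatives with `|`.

S → ( | P | ( ) | ε; U → ) | ) ); T → ) ( | ) | S U | U; P → ( | ) | U ( | ) T

Nullable set = {P, S, T}.
ε ∈ L(G) since S is nullable, so keep S → ε.
Expand every rule over subsets of its nullable positions: T → S U gives S U | U.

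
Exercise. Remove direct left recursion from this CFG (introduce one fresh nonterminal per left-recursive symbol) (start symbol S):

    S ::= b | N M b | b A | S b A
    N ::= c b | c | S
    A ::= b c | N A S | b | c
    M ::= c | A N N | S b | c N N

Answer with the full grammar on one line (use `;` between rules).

S ::= b S' | N M b S' | b A S'; N ::= c b | c | S; A ::= b c | N A S | b | c; M ::= c | A N N | S b | c N N; S' ::= b A S' | ε

Left recursion appears on S.
For S: α = {b A}, β = {b, N M b, b A}. Rewrite as S → β S' and S' → α S' | ε.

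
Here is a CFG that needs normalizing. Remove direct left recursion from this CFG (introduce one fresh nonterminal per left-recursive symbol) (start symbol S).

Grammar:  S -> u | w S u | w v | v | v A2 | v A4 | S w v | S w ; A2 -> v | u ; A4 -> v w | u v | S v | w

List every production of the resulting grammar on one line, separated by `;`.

Left recursion appears on S.
For S: α = {w v, w}, β = {u, w S u, w v, v, v A2, v A4}. Rewrite as S → β S' and S' → α S' | ε.

S -> u S' | w S u S' | w v S' | v S' | v A2 S' | v A4 S'; A2 -> v | u; A4 -> v w | u v | S v | w; S' -> w v S' | w S' | ε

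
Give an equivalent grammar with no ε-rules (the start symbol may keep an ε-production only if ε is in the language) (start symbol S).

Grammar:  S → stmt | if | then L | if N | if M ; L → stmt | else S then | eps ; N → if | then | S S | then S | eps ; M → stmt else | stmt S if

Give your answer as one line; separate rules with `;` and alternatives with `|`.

Nullable nonterminals: {L, N}.
ε ∉ L(G), so no ε-production is kept.
Add the nullable-subset variants: S → then L gives then L | then.

S → stmt | if | then L | then | if N | if M; L → stmt | else S then; N → if | then | S S | then S; M → stmt else | stmt S if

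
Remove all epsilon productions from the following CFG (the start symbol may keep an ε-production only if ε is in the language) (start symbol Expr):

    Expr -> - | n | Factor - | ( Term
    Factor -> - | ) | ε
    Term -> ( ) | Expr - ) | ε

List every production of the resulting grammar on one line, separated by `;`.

Nullable set = {Factor, Term}.
ε ∉ L(G), so no ε-production is kept.
For each production, add variants omitting each subset of nullable occurrences: Expr → ( Term gives ( Term | (.

Expr -> - | n | Factor - | ( Term | (; Factor -> - | ); Term -> ( ) | Expr - )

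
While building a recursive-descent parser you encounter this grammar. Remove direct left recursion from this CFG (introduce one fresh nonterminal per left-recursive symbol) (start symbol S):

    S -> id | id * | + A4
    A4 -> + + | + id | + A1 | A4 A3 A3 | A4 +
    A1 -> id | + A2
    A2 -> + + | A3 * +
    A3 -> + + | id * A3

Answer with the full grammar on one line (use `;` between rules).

S -> id | id * | + A4; A4 -> + + A4' | + id A4' | + A1 A4'; A1 -> id | + A2; A2 -> + + | A3 * +; A3 -> + + | id * A3; A4' -> A3 A3 A4' | + A4' | ε

Directly left-recursive nonterminal: A4.
For A4: α = {A3 A3, +}, β = {+ +, + id, + A1}. Rewrite as A4 → β A4' and A4' → α A4' | ε.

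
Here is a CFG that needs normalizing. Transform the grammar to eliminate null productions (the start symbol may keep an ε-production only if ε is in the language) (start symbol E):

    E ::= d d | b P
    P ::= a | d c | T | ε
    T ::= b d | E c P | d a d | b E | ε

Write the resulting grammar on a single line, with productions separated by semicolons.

Nullable nonterminals: {P, T}.
ε ∉ L(G), so no ε-production is kept.
Expand every rule over subsets of its nullable positions: E → b P gives b P | b. T → E c P gives E c P | E c.

E ::= d d | b P | b; P ::= a | d c | T; T ::= b d | E c P | E c | d a d | b E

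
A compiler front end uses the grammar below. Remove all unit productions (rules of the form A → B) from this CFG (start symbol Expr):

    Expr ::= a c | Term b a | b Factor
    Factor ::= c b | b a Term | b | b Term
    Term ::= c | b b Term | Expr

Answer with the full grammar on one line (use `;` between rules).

Unit pairs: Term ⇒* {Expr}.
For each unit pair (A, B), copy every non-unit production of B to A, then drop all unit productions.

Expr ::= a c | Term b a | b Factor; Factor ::= c b | b a Term | b | b Term; Term ::= c | b b Term | a c | Term b a | b Factor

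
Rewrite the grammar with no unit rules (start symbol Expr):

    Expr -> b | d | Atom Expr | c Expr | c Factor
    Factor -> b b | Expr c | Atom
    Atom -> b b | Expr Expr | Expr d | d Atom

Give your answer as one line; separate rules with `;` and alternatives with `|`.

Unit pairs: Factor ⇒* {Atom}.
For each unit pair (A, B), copy every non-unit production of B to A, then drop all unit productions.

Expr -> b | d | Atom Expr | c Expr | c Factor; Factor -> b b | Expr Expr | Expr d | d Atom | Expr c; Atom -> b b | Expr Expr | Expr d | d Atom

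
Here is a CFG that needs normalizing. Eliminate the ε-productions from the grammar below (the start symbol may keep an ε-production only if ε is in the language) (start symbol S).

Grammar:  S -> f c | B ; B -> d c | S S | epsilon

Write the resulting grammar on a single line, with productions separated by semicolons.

The nullable symbols are {B, S}.
ε ∈ L(G) since S is nullable, so keep S → ε.
Add the nullable-subset variants: B → S S gives S S | S.

S -> f c | B | ε; B -> d c | S S | S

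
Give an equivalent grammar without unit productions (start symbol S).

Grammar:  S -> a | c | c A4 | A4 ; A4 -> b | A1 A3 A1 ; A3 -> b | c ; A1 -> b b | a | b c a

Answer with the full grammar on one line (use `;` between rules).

Unit pairs: S ⇒* {A4}.
For each unit pair (A, B), copy every non-unit production of B to A, then drop all unit productions.

S -> b | A1 A3 A1 | a | c | c A4; A4 -> b | A1 A3 A1; A3 -> b | c; A1 -> b b | a | b c a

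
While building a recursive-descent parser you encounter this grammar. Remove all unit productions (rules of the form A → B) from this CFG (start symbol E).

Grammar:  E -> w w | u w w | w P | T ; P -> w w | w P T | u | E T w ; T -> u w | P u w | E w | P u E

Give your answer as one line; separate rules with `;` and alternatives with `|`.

E -> w w | u w w | w P | u w | P u w | E w | P u E; P -> w w | w P T | u | E T w; T -> u w | P u w | E w | P u E

Unit pairs: E ⇒* {T}.
For each unit pair (A, B), copy every non-unit production of B to A, then drop all unit productions.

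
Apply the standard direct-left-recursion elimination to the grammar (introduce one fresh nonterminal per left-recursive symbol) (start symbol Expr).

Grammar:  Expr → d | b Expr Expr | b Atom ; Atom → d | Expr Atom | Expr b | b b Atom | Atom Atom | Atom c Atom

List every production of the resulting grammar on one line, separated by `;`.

Directly left-recursive nonterminal: Atom.
For Atom: α = {Atom, c Atom}, β = {d, Expr Atom, Expr b, b b Atom}. Rewrite as Atom → β Atom1 and Atom1 → α Atom1 | ε.

Expr → d | b Expr Expr | b Atom; Atom → d Atom1 | Expr Atom Atom1 | Expr b Atom1 | b b Atom Atom1; Atom1 → Atom Atom1 | c Atom Atom1 | eps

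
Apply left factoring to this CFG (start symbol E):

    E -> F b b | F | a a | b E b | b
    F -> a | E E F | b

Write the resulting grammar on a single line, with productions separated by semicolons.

E has alternatives sharing prefix 'F': factor to E → F E' with E' → b b | ε.
E has alternatives sharing prefix 'b': factor to E → b E'' with E'' → E b | ε.

E -> a a | F E' | b E''; F -> a | E E F | b; E' -> b b | ε; E'' -> E b | ε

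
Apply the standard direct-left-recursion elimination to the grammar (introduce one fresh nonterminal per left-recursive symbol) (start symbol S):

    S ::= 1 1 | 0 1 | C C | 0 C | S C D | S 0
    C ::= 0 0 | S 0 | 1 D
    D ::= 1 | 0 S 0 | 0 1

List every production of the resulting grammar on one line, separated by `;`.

Left recursion appears on S.
For S: α = {C D, 0}, β = {1 1, 0 1, C C, 0 C}. Rewrite as S → β S' and S' → α S' | ε.

S ::= 1 1 S' | 0 1 S' | C C S' | 0 C S'; C ::= 0 0 | S 0 | 1 D; D ::= 1 | 0 S 0 | 0 1; S' ::= C D S' | 0 S' | ε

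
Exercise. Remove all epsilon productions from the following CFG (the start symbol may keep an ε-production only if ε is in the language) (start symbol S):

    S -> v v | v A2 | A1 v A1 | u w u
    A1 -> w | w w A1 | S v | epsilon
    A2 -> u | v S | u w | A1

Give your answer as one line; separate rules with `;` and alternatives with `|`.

S -> v v | v A2 | v | A1 v A1 | A1 v | v A1 | u w u; A1 -> w | w w A1 | w w | S v; A2 -> u | v S | u w | A1

Nullable set = {A1, A2}.
ε ∉ L(G), so no ε-production is kept.
Expand every rule over subsets of its nullable positions: S → v A2 gives v A2 | v. S → A1 v A1 gives A1 v A1 | A1 v | v A1. A1 → w w A1 gives w w A1 | w w.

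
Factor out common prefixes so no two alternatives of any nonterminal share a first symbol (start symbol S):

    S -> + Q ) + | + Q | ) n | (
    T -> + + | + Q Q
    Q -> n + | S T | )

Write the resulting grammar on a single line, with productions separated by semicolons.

S has alternatives sharing prefix '+ Q': factor to S → + Q S' with S' → ) + | ε.
T has alternatives sharing prefix '+': factor to T → + T' with T' → + | Q Q.

S -> ) n | ( | + Q S'; T -> + T'; Q -> n + | S T | ); S' -> ) + | ε; T' -> + | Q Q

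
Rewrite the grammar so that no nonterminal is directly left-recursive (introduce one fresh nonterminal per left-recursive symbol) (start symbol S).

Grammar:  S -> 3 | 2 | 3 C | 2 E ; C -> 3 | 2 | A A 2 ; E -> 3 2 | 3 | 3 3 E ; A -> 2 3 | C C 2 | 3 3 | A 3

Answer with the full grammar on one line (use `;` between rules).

Left recursion appears on A.
For A: α = {3}, β = {2 3, C C 2, 3 3}. Rewrite as A → β A' and A' → α A' | ε.

S -> 3 | 2 | 3 C | 2 E; C -> 3 | 2 | A A 2; E -> 3 2 | 3 | 3 3 E; A -> 2 3 A' | C C 2 A' | 3 3 A'; A' -> 3 A' | ε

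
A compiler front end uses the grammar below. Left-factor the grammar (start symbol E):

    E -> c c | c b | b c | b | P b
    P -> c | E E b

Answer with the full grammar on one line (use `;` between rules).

E -> P b | c E' | b E''; P -> c | E E b; E' -> c | b; E'' -> c | ε

E has alternatives sharing prefix 'c': factor to E → c E' with E' → c | b.
E has alternatives sharing prefix 'b': factor to E → b E'' with E'' → c | ε.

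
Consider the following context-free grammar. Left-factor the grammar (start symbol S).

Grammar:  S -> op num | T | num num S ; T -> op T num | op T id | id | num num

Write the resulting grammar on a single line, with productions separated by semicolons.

S -> op num | T | num num S; T -> id | num num | op T T'; T' -> num | id

T has alternatives sharing prefix 'op T': factor to T → op T T' with T' → num | id.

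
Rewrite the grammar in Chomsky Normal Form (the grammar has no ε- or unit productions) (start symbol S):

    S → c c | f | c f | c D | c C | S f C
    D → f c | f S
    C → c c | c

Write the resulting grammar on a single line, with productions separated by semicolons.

S → X1 X1 | f | X1 X2 | X1 D | X1 C | S Y1; D → X2 X1 | X2 S; C → X1 X1 | c; X1 → c; X2 → f; Y1 → X2 C

Introduce a nonterminal for each terminal appearing in a rule of length ≥ 2: X1 → c, X2 → f.
Binarize each right-hand side of length ≥ 3 by chaining fresh nonterminals (Y1, Y2, …): affected rules were S → S X2 C.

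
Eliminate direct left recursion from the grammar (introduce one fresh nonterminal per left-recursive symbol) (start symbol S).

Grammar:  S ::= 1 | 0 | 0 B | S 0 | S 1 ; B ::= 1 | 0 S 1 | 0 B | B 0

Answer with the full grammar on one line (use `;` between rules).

S ::= 1 S' | 0 S' | 0 B S'; B ::= 1 B' | 0 S 1 B' | 0 B B'; S' ::= 0 S' | 1 S' | ε; B' ::= 0 B' | ε

S, B are directly left-recursive.
For S: α = {0, 1}, β = {1, 0, 0 B}. Rewrite as S → β S' and S' → α S' | ε.
For B: α = {0}, β = {1, 0 S 1, 0 B}. Rewrite as B → β B' and B' → α B' | ε.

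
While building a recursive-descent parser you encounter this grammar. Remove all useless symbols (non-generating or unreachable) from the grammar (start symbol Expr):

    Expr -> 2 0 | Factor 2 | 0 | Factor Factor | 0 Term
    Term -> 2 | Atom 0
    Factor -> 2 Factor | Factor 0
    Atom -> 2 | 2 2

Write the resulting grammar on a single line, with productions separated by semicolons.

Expr -> 2 0 | 0 | 0 Term; Term -> 2 | Atom 0; Atom -> 2 | 2 2

Generating nonterminals: {Atom, Expr, Term}.
Reachable from Expr after that: {Atom, Expr, Term}.
Removed useless symbols: {Factor} and every production mentioning them.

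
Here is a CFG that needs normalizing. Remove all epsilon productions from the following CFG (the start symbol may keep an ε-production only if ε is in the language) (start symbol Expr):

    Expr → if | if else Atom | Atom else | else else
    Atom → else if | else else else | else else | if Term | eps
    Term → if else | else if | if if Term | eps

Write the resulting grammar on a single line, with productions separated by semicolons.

Nullable set = {Atom, Term}.
ε ∉ L(G), so no ε-production is kept.
Expand every rule over subsets of its nullable positions: Expr → if else Atom gives if else Atom | if else. Expr → Atom else gives Atom else | else. Atom → if Term gives if Term | if. Term → if if Term gives if if Term | if if.

Expr → if | if else Atom | if else | Atom else | else | else else; Atom → else if | else else else | else else | if Term | if; Term → if else | else if | if if Term | if if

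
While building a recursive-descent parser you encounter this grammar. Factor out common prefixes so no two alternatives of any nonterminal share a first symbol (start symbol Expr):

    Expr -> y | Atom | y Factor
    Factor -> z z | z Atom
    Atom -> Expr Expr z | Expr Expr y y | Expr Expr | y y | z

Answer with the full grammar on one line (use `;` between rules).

Expr -> Atom | y Expr1; Factor -> z Factor1; Atom -> y y | z | Expr Expr Atom1; Expr1 -> eps | Factor; Factor1 -> z | Atom; Atom1 -> z | y y | eps

Expr has alternatives sharing prefix 'y': factor to Expr → y Expr1 with Expr1 → ε | Factor.
Factor has alternatives sharing prefix 'z': factor to Factor → z Factor1 with Factor1 → z | Atom.
Atom has alternatives sharing prefix 'Expr Expr': factor to Atom → Expr Expr Atom1 with Atom1 → z | y y | ε.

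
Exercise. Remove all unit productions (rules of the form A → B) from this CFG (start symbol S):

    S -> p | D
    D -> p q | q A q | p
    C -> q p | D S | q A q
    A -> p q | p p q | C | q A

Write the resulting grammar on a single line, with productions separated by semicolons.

Unit pairs: A ⇒* {C}; S ⇒* {D}.
For each unit pair (A, B), copy every non-unit production of B to A, then drop all unit productions.

S -> p q | q A q | p; D -> p q | q A q | p; C -> q p | D S | q A q; A -> q p | D S | q A q | p q | p p q | q A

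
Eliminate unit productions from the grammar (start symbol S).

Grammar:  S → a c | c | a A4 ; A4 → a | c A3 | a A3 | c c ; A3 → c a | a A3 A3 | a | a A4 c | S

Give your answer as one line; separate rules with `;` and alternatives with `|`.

Unit pairs: A3 ⇒* {S}.
For each unit pair (A, B), copy every non-unit production of B to A, then drop all unit productions.

S → a c | c | a A4; A4 → a | c A3 | a A3 | c c; A3 → a c | c | a A4 | c a | a A3 A3 | a | a A4 c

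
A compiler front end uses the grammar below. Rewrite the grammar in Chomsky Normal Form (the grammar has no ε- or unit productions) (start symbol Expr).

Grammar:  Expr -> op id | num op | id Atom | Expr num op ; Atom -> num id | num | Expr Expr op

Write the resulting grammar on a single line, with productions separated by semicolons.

Introduce a nonterminal for each terminal appearing in a rule of length ≥ 2: X1 → op, X2 → id, X3 → num.
Binarize each right-hand side of length ≥ 3 by chaining fresh nonterminals (Y1, Y2, …): affected rules were Expr → Expr X3 X1; Atom → Expr Expr X1.

Expr -> X1 X2 | X3 X1 | X2 Atom | Expr Y1; Atom -> X3 X2 | num | Expr Y2; X1 -> op; X2 -> id; X3 -> num; Y1 -> X3 X1; Y2 -> Expr X1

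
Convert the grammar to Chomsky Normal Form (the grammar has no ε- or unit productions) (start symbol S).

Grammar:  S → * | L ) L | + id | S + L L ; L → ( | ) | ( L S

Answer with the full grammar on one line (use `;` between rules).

S → * | L Y1 | X2 X3 | S Y2; L → ( | ) | X4 Y4; X1 → ); X2 → +; X3 → id; X4 → (; Y1 → X1 L; Y2 → X2 Y3; Y3 → L L; Y4 → L S

Introduce a nonterminal for each terminal appearing in a rule of length ≥ 2: X1 → ), X2 → +, X3 → id, X4 → (.
Binarize each right-hand side of length ≥ 3 by chaining fresh nonterminals (Y1, Y2, …): affected rules were S → L X1 L; S → S X2 L L; L → X4 L S.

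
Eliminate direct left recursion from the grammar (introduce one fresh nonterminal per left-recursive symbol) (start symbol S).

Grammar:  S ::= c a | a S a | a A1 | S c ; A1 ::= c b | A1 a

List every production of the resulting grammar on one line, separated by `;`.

Left recursion appears on S, A1.
For S: α = {c}, β = {c a, a S a, a A1}. Rewrite as S → β S' and S' → α S' | ε.
For A1: α = {a}, β = {c b}. Rewrite as A1 → β A1' and A1' → α A1' | ε.

S ::= c a S' | a S a S' | a A1 S'; A1 ::= c b A1'; S' ::= c S' | eps; A1' ::= a A1' | eps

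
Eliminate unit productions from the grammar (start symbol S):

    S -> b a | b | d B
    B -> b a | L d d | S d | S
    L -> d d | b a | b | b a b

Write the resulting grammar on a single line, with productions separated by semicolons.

S -> b a | b | d B; B -> b a | L d d | S d | b | d B; L -> d d | b a | b | b a b

Unit pairs: B ⇒* {S}.
Replace each nonterminal's rules with the union of the non-unit rules of every nonterminal it unit-derives.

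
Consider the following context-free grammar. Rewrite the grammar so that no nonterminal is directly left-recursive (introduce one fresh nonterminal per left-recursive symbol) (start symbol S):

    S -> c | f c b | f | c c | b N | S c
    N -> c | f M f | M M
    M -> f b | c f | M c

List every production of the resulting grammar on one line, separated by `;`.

Directly left-recursive nonterminals: S, M.
For S: α = {c}, β = {c, f c b, f, c c, b N}. Rewrite as S → β S' and S' → α S' | ε.
For M: α = {c}, β = {f b, c f}. Rewrite as M → β M' and M' → α M' | ε.

S -> c S' | f c b S' | f S' | c c S' | b N S'; N -> c | f M f | M M; M -> f b M' | c f M'; S' -> c S' | eps; M' -> c M' | eps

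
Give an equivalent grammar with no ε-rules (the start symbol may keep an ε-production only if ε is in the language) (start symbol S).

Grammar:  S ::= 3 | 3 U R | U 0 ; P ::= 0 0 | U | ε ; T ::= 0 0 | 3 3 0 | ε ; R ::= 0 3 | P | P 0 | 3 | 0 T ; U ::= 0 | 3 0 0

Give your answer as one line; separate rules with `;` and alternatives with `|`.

Nullable set = {P, R, T}.
ε ∉ L(G), so no ε-production is kept.
Add the nullable-subset variants: S → 3 U R gives 3 U R | 3 U. R → P 0 gives P 0 | 0.

S ::= 3 | 3 U R | 3 U | U 0; P ::= 0 0 | U; T ::= 0 0 | 3 3 0; R ::= 0 3 | P | P 0 | 0 | 3 | 0 T; U ::= 0 | 3 0 0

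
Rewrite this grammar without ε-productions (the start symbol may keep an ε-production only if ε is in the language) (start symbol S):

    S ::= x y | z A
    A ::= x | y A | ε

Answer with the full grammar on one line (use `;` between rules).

Nullable nonterminals: {A}.
ε ∉ L(G), so no ε-production is kept.
Add the nullable-subset variants: S → z A gives z A | z. A → y A gives y A | y.

S ::= x y | z A | z; A ::= x | y A | y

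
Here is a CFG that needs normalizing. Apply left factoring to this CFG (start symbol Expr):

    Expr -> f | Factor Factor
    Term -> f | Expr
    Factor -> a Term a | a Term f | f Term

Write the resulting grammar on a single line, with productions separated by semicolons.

Expr -> f | Factor Factor; Term -> f | Expr; Factor -> f Term | a Term Factor1; Factor1 -> a | f

Factor has alternatives sharing prefix 'a Term': factor to Factor → a Term Factor1 with Factor1 → a | f.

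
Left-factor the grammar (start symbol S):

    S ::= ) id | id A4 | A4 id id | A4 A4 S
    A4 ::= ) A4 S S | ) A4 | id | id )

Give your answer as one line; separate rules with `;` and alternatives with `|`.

S has alternatives sharing prefix 'A4': factor to S → A4 S' with S' → id id | A4 S.
A4 has alternatives sharing prefix ') A4': factor to A4 → ) A4 A4' with A4' → S S | ε.
A4 has alternatives sharing prefix 'id': factor to A4 → id A4'' with A4'' → ε | ).

S ::= ) id | id A4 | A4 S'; A4 ::= ) A4 A4' | id A4''; S' ::= id id | A4 S; A4' ::= S S | ε; A4'' ::= ε | )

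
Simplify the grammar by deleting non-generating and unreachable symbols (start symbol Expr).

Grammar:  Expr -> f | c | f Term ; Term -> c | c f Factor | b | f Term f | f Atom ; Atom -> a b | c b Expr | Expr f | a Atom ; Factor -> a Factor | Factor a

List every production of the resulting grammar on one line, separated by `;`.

Expr -> f | c | f Term; Term -> c | b | f Term f | f Atom; Atom -> a b | c b Expr | Expr f | a Atom

Generating nonterminals: {Atom, Expr, Term}.
Reachable from Expr after that: {Atom, Expr, Term}.
Removed useless symbols: {Factor} and every production mentioning them.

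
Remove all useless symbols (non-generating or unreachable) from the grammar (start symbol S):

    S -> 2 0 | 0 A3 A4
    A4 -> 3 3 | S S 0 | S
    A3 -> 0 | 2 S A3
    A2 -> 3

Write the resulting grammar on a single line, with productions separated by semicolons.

S -> 2 0 | 0 A3 A4; A4 -> 3 3 | S S 0 | S; A3 -> 0 | 2 S A3

Generating nonterminals: {A2, A3, A4, S}.
Reachable from S after that: {A3, A4, S}.
Removed useless symbols: {A2} and every production mentioning them.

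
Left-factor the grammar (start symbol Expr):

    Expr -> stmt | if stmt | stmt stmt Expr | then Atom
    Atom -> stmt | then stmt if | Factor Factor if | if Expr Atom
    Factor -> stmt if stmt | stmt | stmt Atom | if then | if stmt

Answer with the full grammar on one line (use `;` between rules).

Expr -> if stmt | then Atom | stmt Expr1; Atom -> stmt | then stmt if | Factor Factor if | if Expr Atom; Factor -> stmt Factor1 | if Factor2; Expr1 -> ε | stmt Expr; Factor1 -> if stmt | ε | Atom; Factor2 -> then | stmt

Expr has alternatives sharing prefix 'stmt': factor to Expr → stmt Expr1 with Expr1 → ε | stmt Expr.
Factor has alternatives sharing prefix 'stmt': factor to Factor → stmt Factor1 with Factor1 → if stmt | ε | Atom.
Factor has alternatives sharing prefix 'if': factor to Factor → if Factor2 with Factor2 → then | stmt.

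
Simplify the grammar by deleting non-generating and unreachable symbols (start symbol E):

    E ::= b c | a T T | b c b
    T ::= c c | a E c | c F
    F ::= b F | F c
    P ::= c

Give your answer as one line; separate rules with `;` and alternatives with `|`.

E ::= b c | a T T | b c b; T ::= c c | a E c

Generating nonterminals: {E, P, T}.
Reachable from E after that: {E, T}.
Removed useless symbols: {F, P} and every production mentioning them.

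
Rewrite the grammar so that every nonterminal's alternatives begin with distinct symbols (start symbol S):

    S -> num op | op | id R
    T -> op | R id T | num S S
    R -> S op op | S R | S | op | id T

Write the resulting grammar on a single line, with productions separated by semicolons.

S -> num op | op | id R; T -> op | R id T | num S S; R -> op | id T | S R'; R' -> op op | R | ε

R has alternatives sharing prefix 'S': factor to R → S R' with R' → op op | R | ε.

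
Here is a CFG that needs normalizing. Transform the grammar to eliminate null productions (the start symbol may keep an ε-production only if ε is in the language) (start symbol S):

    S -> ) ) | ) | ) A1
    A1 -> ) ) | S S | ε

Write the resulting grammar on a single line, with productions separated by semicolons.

S -> ) ) | ) | ) A1; A1 -> ) ) | S S

The nullable symbols are {A1}.
ε ∉ L(G), so no ε-production is kept.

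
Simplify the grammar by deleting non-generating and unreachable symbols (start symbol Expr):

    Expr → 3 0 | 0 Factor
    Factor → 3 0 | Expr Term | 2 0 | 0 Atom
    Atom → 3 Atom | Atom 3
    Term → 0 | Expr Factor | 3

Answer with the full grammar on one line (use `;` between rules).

Expr → 3 0 | 0 Factor; Factor → 3 0 | Expr Term | 2 0; Term → 0 | Expr Factor | 3

Generating nonterminals: {Expr, Factor, Term}.
Reachable from Expr after that: {Expr, Factor, Term}.
Removed useless symbols: {Atom} and every production mentioning them.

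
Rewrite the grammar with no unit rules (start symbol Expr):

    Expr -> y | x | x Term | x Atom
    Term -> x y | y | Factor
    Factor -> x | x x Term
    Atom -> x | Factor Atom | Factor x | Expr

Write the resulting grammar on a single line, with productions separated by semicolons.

Unit pairs: Atom ⇒* {Expr}; Term ⇒* {Factor}.
Replace each nonterminal's rules with the union of the non-unit rules of every nonterminal it unit-derives.

Expr -> y | x | x Term | x Atom; Term -> x y | y | x | x x Term; Factor -> x | x x Term; Atom -> x | Factor Atom | Factor x | y | x Term | x Atom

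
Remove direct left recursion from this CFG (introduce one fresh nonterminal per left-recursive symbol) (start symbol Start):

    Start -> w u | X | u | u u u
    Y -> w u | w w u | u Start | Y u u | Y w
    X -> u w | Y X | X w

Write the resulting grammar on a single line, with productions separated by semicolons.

Start -> w u | X | u | u u u; Y -> w u Y1 | w w u Y1 | u Start Y1; X -> u w X1 | Y X X1; Y1 -> u u Y1 | w Y1 | ε; X1 -> w X1 | ε

Y, X are directly left-recursive.
For Y: α = {u u, w}, β = {w u, w w u, u Start}. Rewrite as Y → β Y1 and Y1 → α Y1 | ε.
For X: α = {w}, β = {u w, Y X}. Rewrite as X → β X1 and X1 → α X1 | ε.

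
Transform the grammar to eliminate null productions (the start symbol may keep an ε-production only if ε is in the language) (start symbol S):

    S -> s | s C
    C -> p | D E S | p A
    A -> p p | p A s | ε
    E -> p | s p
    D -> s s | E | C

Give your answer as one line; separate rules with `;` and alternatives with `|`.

S -> s | s C; C -> p | D E S | p A; A -> p p | p A s | p s; E -> p | s p; D -> s s | E | C

Nullable nonterminals: {A}.
ε ∉ L(G), so no ε-production is kept.
Add the nullable-subset variants: A → p A s gives p A s | p s.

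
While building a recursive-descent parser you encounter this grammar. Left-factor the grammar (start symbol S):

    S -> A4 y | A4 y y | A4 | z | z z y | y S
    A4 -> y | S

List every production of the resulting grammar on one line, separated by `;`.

S -> y S | A4 S' | z S''; A4 -> y | S; S' -> ε | y S'''; S'' -> ε | z y; S''' -> ε | y

S has alternatives sharing prefix 'A4': factor to S → A4 S' with S' → y | y y | ε.
S has alternatives sharing prefix 'z': factor to S → z S'' with S'' → ε | z y.
S' has alternatives sharing prefix 'y': factor to S' → y S''' with S''' → ε | y.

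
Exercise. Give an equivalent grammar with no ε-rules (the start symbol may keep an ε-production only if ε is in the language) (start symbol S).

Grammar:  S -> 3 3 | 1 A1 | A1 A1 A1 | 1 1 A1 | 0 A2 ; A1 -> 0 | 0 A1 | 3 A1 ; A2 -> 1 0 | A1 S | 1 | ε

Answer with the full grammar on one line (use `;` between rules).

S -> 3 3 | 1 A1 | A1 A1 A1 | 1 1 A1 | 0 A2 | 0; A1 -> 0 | 0 A1 | 3 A1; A2 -> 1 0 | A1 S | 1

The nullable symbols are {A2}.
ε ∉ L(G), so no ε-production is kept.
Add the nullable-subset variants: S → 0 A2 gives 0 A2 | 0.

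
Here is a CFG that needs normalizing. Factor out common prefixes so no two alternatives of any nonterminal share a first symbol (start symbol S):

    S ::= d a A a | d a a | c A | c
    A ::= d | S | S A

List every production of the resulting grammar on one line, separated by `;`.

S has alternatives sharing prefix 'd a': factor to S → d a S' with S' → A a | a.
S has alternatives sharing prefix 'c': factor to S → c S'' with S'' → A | ε.
A has alternatives sharing prefix 'S': factor to A → S A' with A' → ε | A.

S ::= d a S' | c S''; A ::= d | S A'; S' ::= A a | a; S'' ::= A | ε; A' ::= ε | A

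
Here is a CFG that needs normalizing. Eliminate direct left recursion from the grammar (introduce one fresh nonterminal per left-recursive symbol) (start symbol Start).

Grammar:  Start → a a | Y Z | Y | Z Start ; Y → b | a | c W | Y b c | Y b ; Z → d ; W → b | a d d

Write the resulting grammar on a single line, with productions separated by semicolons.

Y is directly left-recursive.
For Y: α = {b c, b}, β = {b, a, c W}. Rewrite as Y → β Y1 and Y1 → α Y1 | ε.

Start → a a | Y Z | Y | Z Start; Y → b Y1 | a Y1 | c W Y1; Z → d; W → b | a d d; Y1 → b c Y1 | b Y1 | ε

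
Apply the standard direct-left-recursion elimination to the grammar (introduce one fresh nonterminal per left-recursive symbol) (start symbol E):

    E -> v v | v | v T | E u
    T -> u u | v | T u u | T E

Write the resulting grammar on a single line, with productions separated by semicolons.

Left recursion appears on E, T.
For E: α = {u}, β = {v v, v, v T}. Rewrite as E → β E' and E' → α E' | ε.
For T: α = {u u, E}, β = {u u, v}. Rewrite as T → β T' and T' → α T' | ε.

E -> v v E' | v E' | v T E'; T -> u u T' | v T'; E' -> u E' | ε; T' -> u u T' | E T' | ε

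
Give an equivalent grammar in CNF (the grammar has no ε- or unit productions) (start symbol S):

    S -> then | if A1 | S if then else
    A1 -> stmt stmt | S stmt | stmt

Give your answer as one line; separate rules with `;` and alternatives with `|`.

Introduce a nonterminal for each terminal appearing in a rule of length ≥ 2: X1 → if, X2 → then, X3 → else, X4 → stmt.
Binarize each right-hand side of length ≥ 3 by chaining fresh nonterminals (Y1, Y2, …): affected rules were S → S X1 X2 X3.

S -> then | X1 A1 | S Y1; A1 -> X4 X4 | S X4 | stmt; X1 -> if; X2 -> then; X3 -> else; X4 -> stmt; Y1 -> X1 Y2; Y2 -> X2 X3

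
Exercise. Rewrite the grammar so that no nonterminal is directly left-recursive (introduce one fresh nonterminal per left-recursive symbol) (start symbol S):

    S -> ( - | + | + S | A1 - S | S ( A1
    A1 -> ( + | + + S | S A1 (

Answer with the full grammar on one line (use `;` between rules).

Left recursion appears on S.
For S: α = {( A1}, β = {( -, +, + S, A1 - S}. Rewrite as S → β S' and S' → α S' | ε.

S -> ( - S' | + S' | + S S' | A1 - S S'; A1 -> ( + | + + S | S A1 (; S' -> ( A1 S' | ε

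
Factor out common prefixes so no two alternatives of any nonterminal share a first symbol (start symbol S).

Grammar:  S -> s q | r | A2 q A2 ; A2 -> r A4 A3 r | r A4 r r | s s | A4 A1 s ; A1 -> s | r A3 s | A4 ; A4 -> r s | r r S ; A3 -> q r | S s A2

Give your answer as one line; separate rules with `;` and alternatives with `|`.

S -> s q | r | A2 q A2; A2 -> s s | A4 A1 s | r A4 A2'; A1 -> s | r A3 s | A4; A4 -> r A4'; A3 -> q r | S s A2; A2' -> A3 r | r r; A4' -> s | r S

A2 has alternatives sharing prefix 'r A4': factor to A2 → r A4 A2' with A2' → A3 r | r r.
A4 has alternatives sharing prefix 'r': factor to A4 → r A4' with A4' → s | r S.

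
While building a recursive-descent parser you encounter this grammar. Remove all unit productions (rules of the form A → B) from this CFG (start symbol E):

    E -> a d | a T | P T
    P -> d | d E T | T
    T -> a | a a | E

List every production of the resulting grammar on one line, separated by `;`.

E -> a d | a T | P T; P -> a d | a T | P T | d | d E T | a | a a; T -> a d | a T | P T | a | a a

Unit pairs: P ⇒* {E, T}; T ⇒* {E}.
For each unit pair (A, B), copy every non-unit production of B to A, then drop all unit productions.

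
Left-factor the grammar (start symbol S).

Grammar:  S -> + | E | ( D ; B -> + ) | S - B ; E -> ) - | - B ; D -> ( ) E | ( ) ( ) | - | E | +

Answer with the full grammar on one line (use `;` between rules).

D has alternatives sharing prefix '( )': factor to D → ( ) D' with D' → E | ( ).

S -> + | E | ( D; B -> + ) | S - B; E -> ) - | - B; D -> - | E | + | ( ) D'; D' -> E | ( )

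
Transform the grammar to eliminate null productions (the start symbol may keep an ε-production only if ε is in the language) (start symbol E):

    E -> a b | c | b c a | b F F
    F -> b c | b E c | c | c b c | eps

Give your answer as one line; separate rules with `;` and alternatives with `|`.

Nullable nonterminals: {F}.
ε ∉ L(G), so no ε-production is kept.
Expand every rule over subsets of its nullable positions: E → b F F gives b F F | b F | b.

E -> a b | c | b c a | b F F | b F | b; F -> b c | b E c | c | c b c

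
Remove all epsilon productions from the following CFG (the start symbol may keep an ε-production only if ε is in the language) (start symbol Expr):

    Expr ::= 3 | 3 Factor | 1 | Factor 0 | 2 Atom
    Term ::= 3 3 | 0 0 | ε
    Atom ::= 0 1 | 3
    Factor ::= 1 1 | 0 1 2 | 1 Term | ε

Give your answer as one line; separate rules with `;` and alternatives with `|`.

Expr ::= 3 | 3 Factor | 1 | Factor 0 | 0 | 2 Atom; Term ::= 3 3 | 0 0; Atom ::= 0 1 | 3; Factor ::= 1 1 | 0 1 2 | 1 Term | 1

Nullable set = {Factor, Term}.
ε ∉ L(G), so no ε-production is kept.
Add the nullable-subset variants: Expr → Factor 0 gives Factor 0 | 0. Factor → 1 Term gives 1 Term | 1.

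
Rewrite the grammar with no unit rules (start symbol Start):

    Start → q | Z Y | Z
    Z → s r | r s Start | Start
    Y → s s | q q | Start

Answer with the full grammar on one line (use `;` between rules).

Start → s r | r s Start | q | Z Y; Z → s r | r s Start | q | Z Y; Y → s r | r s Start | q | Z Y | s s | q q

Unit pairs: Start ⇒* {Z}; Y ⇒* {Start, Z}; Z ⇒* {Start}.
Replace each nonterminal's rules with the union of the non-unit rules of every nonterminal it unit-derives.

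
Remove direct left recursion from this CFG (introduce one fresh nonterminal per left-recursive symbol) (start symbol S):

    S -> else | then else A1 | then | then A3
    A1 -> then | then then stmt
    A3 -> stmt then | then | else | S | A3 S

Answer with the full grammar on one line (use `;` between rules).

Directly left-recursive nonterminal: A3.
For A3: α = {S}, β = {stmt then, then, else, S}. Rewrite as A3 → β A3' and A3' → α A3' | ε.

S -> else | then else A1 | then | then A3; A1 -> then | then then stmt; A3 -> stmt then A3' | then A3' | else A3' | S A3'; A3' -> S A3' | ε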